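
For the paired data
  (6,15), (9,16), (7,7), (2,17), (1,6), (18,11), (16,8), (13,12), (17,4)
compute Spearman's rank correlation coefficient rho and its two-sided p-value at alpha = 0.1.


Step 1: Rank x and y separately (midranks; no ties here).
rank(x): 6->3, 9->5, 7->4, 2->2, 1->1, 18->9, 16->7, 13->6, 17->8
rank(y): 15->7, 16->8, 7->3, 17->9, 6->2, 11->5, 8->4, 12->6, 4->1
Step 2: d_i = R_x(i) - R_y(i); compute d_i^2.
  (3-7)^2=16, (5-8)^2=9, (4-3)^2=1, (2-9)^2=49, (1-2)^2=1, (9-5)^2=16, (7-4)^2=9, (6-6)^2=0, (8-1)^2=49
sum(d^2) = 150.
Step 3: rho = 1 - 6*150 / (9*(9^2 - 1)) = 1 - 900/720 = -0.250000.
Step 4: Under H0, t = rho * sqrt((n-2)/(1-rho^2)) = -0.6831 ~ t(7).
Step 5: Two-sided p-value from the t-distribution with 7 df = 0.516490.
Step 6: alpha = 0.1. fail to reject H0.

rho = -0.2500, p = 0.516490, fail to reject H0 at alpha = 0.1.


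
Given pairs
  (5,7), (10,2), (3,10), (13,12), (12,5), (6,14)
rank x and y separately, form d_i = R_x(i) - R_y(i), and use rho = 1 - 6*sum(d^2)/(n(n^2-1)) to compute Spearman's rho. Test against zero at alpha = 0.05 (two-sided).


Step 1: Rank x and y separately (midranks; no ties here).
rank(x): 5->2, 10->4, 3->1, 13->6, 12->5, 6->3
rank(y): 7->3, 2->1, 10->4, 12->5, 5->2, 14->6
Step 2: d_i = R_x(i) - R_y(i); compute d_i^2.
  (2-3)^2=1, (4-1)^2=9, (1-4)^2=9, (6-5)^2=1, (5-2)^2=9, (3-6)^2=9
sum(d^2) = 38.
Step 3: rho = 1 - 6*38 / (6*(6^2 - 1)) = 1 - 228/210 = -0.085714.
Step 4: Under H0, t = rho * sqrt((n-2)/(1-rho^2)) = -0.1721 ~ t(4).
Step 5: Two-sided p-value from the t-distribution with 4 df = 0.871743.
Step 6: alpha = 0.05. fail to reject H0.

rho = -0.0857, p = 0.871743, fail to reject H0 at alpha = 0.05.


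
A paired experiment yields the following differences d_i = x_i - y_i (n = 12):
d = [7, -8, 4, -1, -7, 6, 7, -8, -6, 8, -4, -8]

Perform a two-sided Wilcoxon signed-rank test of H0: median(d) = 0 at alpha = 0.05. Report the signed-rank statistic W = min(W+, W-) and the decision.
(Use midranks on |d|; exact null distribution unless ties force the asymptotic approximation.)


Step 1: Drop any zero differences (none here) and take |d_i|.
|d| = [7, 8, 4, 1, 7, 6, 7, 8, 6, 8, 4, 8]
Step 2: Midrank |d_i| (ties get averaged ranks).
ranks: |7|->7, |8|->10.5, |4|->2.5, |1|->1, |7|->7, |6|->4.5, |7|->7, |8|->10.5, |6|->4.5, |8|->10.5, |4|->2.5, |8|->10.5
Step 3: Attach original signs; sum ranks with positive sign and with negative sign.
W+ = 7 + 2.5 + 4.5 + 7 + 10.5 = 31.5
W- = 10.5 + 1 + 7 + 10.5 + 4.5 + 2.5 + 10.5 = 46.5
(Check: W+ + W- = 78 should equal n(n+1)/2 = 78.)
Step 4: Test statistic W = min(W+, W-) = 31.5.
Step 5: Ties in |d|, so use the tie-corrected normal approximation.
        E[W] = n(n+1)/4 = 12*13/4 = 39.
        Tie groups: |d|=4 (t=2), |d|=6 (t=2), |d|=7 (t=3), |d|=8 (t=4); sum(t^3 - t) = 96.
        Var[W] = n(n+1)(2n+1)/24 - sum(t^3-t)/48 = 3900/24 - 96/48 = 160.5.
        z = (W - E[W]) / sqrt(Var[W]) = (31.5 - 39) / 12.6689 = -0.5920.
        Two-sided p = 2*Phi(z) = 0.553849.
Step 6: alpha = 0.05. fail to reject H0.

W+ = 31.5, W- = 46.5, W = min = 31.5, p = 0.553849, fail to reject H0.


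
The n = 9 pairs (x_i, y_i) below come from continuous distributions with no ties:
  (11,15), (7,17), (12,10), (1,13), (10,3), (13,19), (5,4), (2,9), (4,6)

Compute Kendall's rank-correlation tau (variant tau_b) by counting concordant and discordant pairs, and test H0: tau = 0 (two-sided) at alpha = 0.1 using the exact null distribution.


Step 1: Enumerate the 36 unordered pairs (i,j) with i<j and classify each by sign(x_j-x_i) * sign(y_j-y_i).
  (1,2):dx=-4,dy=+2->D; (1,3):dx=+1,dy=-5->D; (1,4):dx=-10,dy=-2->C; (1,5):dx=-1,dy=-12->C
  (1,6):dx=+2,dy=+4->C; (1,7):dx=-6,dy=-11->C; (1,8):dx=-9,dy=-6->C; (1,9):dx=-7,dy=-9->C
  (2,3):dx=+5,dy=-7->D; (2,4):dx=-6,dy=-4->C; (2,5):dx=+3,dy=-14->D; (2,6):dx=+6,dy=+2->C
  (2,7):dx=-2,dy=-13->C; (2,8):dx=-5,dy=-8->C; (2,9):dx=-3,dy=-11->C; (3,4):dx=-11,dy=+3->D
  (3,5):dx=-2,dy=-7->C; (3,6):dx=+1,dy=+9->C; (3,7):dx=-7,dy=-6->C; (3,8):dx=-10,dy=-1->C
  (3,9):dx=-8,dy=-4->C; (4,5):dx=+9,dy=-10->D; (4,6):dx=+12,dy=+6->C; (4,7):dx=+4,dy=-9->D
  (4,8):dx=+1,dy=-4->D; (4,9):dx=+3,dy=-7->D; (5,6):dx=+3,dy=+16->C; (5,7):dx=-5,dy=+1->D
  (5,8):dx=-8,dy=+6->D; (5,9):dx=-6,dy=+3->D; (6,7):dx=-8,dy=-15->C; (6,8):dx=-11,dy=-10->C
  (6,9):dx=-9,dy=-13->C; (7,8):dx=-3,dy=+5->D; (7,9):dx=-1,dy=+2->D; (8,9):dx=+2,dy=-3->D
Step 2: C = 21, D = 15, total pairs = 36.
Step 3: tau = (C - D)/(n(n-1)/2) = (21 - 15)/36 = 0.166667.
Step 4: Exact two-sided p-value (enumerate n! = 362880 permutations of y under H0): p = 0.612202.
Step 5: alpha = 0.1. fail to reject H0.

tau_b = 0.1667 (C=21, D=15), p = 0.612202, fail to reject H0.


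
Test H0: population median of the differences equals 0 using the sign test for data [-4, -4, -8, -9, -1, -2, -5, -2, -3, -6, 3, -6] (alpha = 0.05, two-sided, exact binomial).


Step 1: Discard zero differences. Original n = 12; n_eff = number of nonzero differences = 12.
Nonzero differences (with sign): -4, -4, -8, -9, -1, -2, -5, -2, -3, -6, +3, -6
Step 2: Count signs: positive = 1, negative = 11.
Step 3: Under H0: P(positive) = 0.5, so the number of positives S ~ Bin(12, 0.5).
Step 4: Two-sided exact p-value = sum of Bin(12,0.5) probabilities at or below the observed probability = 0.006348.
Step 5: alpha = 0.05. reject H0.

n_eff = 12, pos = 1, neg = 11, p = 0.006348, reject H0.


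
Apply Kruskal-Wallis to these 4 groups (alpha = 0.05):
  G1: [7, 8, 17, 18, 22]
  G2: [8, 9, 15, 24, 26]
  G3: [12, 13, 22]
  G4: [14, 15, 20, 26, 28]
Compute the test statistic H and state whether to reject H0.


Step 1: Combine all N = 18 observations and assign midranks.
sorted (value, group, rank): (7,G1,1), (8,G1,2.5), (8,G2,2.5), (9,G2,4), (12,G3,5), (13,G3,6), (14,G4,7), (15,G2,8.5), (15,G4,8.5), (17,G1,10), (18,G1,11), (20,G4,12), (22,G1,13.5), (22,G3,13.5), (24,G2,15), (26,G2,16.5), (26,G4,16.5), (28,G4,18)
Step 2: Sum ranks within each group.
R_1 = 38 (n_1 = 5)
R_2 = 46.5 (n_2 = 5)
R_3 = 24.5 (n_3 = 3)
R_4 = 62 (n_4 = 5)
Step 3: H = 12/(N(N+1)) * sum(R_i^2/n_i) - 3(N+1)
     = 12/(18*19) * (38^2/5 + 46.5^2/5 + 24.5^2/3 + 62^2/5) - 3*19
     = 0.035088 * 1690.13 - 57
     = 2.302924.
Step 4: Ties present; correction factor C = 1 - 24/(18^3 - 18) = 0.995872. Corrected H = 2.302924 / 0.995872 = 2.312470.
Step 5: Under H0, H ~ chi^2(3); p-value = 0.510136.
Step 6: alpha = 0.05. fail to reject H0.

H = 2.3125, df = 3, p = 0.510136, fail to reject H0.


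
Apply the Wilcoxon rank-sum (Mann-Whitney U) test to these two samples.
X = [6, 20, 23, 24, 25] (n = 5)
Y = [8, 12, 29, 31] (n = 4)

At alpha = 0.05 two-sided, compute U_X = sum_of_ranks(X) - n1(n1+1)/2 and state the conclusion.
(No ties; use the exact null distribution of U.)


Step 1: Combine and sort all 9 observations; assign midranks.
sorted (value, group): (6,X), (8,Y), (12,Y), (20,X), (23,X), (24,X), (25,X), (29,Y), (31,Y)
ranks: 6->1, 8->2, 12->3, 20->4, 23->5, 24->6, 25->7, 29->8, 31->9
Step 2: Rank sum for X: R1 = 1 + 4 + 5 + 6 + 7 = 23.
Step 3: U_X = R1 - n1(n1+1)/2 = 23 - 5*6/2 = 23 - 15 = 8.
       U_Y = n1*n2 - U_X = 20 - 8 = 12.
Step 4: No ties, so the exact null distribution of U (based on enumerating the C(9,5) = 126 equally likely rank assignments) gives the two-sided p-value.
Step 5: p-value = 0.730159; compare to alpha = 0.05. fail to reject H0.

U_X = 8, p = 0.730159, fail to reject H0 at alpha = 0.05.


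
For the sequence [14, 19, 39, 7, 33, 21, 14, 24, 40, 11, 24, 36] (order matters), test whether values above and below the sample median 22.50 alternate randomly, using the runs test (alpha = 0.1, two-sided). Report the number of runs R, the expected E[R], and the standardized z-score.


Step 1: Compute median = 22.50; label A = above, B = below.
Labels in order: BBABABBAABAA  (n_A = 6, n_B = 6)
Step 2: Count runs R = 8.
Step 3: Under H0 (random ordering), E[R] = 2*n_A*n_B/(n_A+n_B) + 1 = 2*6*6/12 + 1 = 7.0000.
        Var[R] = 2*n_A*n_B*(2*n_A*n_B - n_A - n_B) / ((n_A+n_B)^2 * (n_A+n_B-1)) = 4320/1584 = 2.7273.
        SD[R] = 1.6514.
Step 4: Continuity-corrected z = (R - 0.5 - E[R]) / SD[R] = (8 - 0.5 - 7.0000) / 1.6514 = 0.3028.
Step 5: Two-sided p-value via normal approximation = 2*(1 - Phi(|z|)) = 0.762069.
Step 6: alpha = 0.1. fail to reject H0.

R = 8, z = 0.3028, p = 0.762069, fail to reject H0.


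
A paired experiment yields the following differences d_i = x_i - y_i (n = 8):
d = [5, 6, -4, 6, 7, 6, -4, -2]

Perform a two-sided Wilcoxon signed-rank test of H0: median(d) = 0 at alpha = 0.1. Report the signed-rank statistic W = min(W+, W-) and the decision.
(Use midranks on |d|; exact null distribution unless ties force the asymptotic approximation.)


Step 1: Drop any zero differences (none here) and take |d_i|.
|d| = [5, 6, 4, 6, 7, 6, 4, 2]
Step 2: Midrank |d_i| (ties get averaged ranks).
ranks: |5|->4, |6|->6, |4|->2.5, |6|->6, |7|->8, |6|->6, |4|->2.5, |2|->1
Step 3: Attach original signs; sum ranks with positive sign and with negative sign.
W+ = 4 + 6 + 6 + 8 + 6 = 30
W- = 2.5 + 2.5 + 1 = 6
(Check: W+ + W- = 36 should equal n(n+1)/2 = 36.)
Step 4: Test statistic W = min(W+, W-) = 6.
Step 5: Ties in |d|, so use the tie-corrected normal approximation.
        E[W] = n(n+1)/4 = 8*9/4 = 18.
        Tie groups: |d|=4 (t=2), |d|=6 (t=3); sum(t^3 - t) = 30.
        Var[W] = n(n+1)(2n+1)/24 - sum(t^3-t)/48 = 1224/24 - 30/48 = 50.375.
        z = (W - E[W]) / sqrt(Var[W]) = (6 - 18) / 7.0975 = -1.6907.
        Two-sided p = 2*Phi(z) = 0.090889.
Step 6: alpha = 0.1. reject H0.

W+ = 30, W- = 6, W = min = 6, p = 0.090889, reject H0.


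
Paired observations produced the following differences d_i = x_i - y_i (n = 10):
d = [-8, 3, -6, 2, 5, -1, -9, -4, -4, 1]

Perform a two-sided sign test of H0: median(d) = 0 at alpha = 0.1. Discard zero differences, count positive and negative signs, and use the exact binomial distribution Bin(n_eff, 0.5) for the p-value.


Step 1: Discard zero differences. Original n = 10; n_eff = number of nonzero differences = 10.
Nonzero differences (with sign): -8, +3, -6, +2, +5, -1, -9, -4, -4, +1
Step 2: Count signs: positive = 4, negative = 6.
Step 3: Under H0: P(positive) = 0.5, so the number of positives S ~ Bin(10, 0.5).
Step 4: Two-sided exact p-value = sum of Bin(10,0.5) probabilities at or below the observed probability = 0.753906.
Step 5: alpha = 0.1. fail to reject H0.

n_eff = 10, pos = 4, neg = 6, p = 0.753906, fail to reject H0.


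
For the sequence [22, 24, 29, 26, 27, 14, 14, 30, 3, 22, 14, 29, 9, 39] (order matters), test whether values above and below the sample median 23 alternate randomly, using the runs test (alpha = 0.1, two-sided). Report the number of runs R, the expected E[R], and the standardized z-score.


Step 1: Compute median = 23; label A = above, B = below.
Labels in order: BAAAABBABBBABA  (n_A = 7, n_B = 7)
Step 2: Count runs R = 8.
Step 3: Under H0 (random ordering), E[R] = 2*n_A*n_B/(n_A+n_B) + 1 = 2*7*7/14 + 1 = 8.0000.
        Var[R] = 2*n_A*n_B*(2*n_A*n_B - n_A - n_B) / ((n_A+n_B)^2 * (n_A+n_B-1)) = 8232/2548 = 3.2308.
        SD[R] = 1.7974.
Step 4: R = E[R], so z = 0 with no continuity correction.
Step 5: Two-sided p-value via normal approximation = 2*(1 - Phi(|z|)) = 1.000000.
Step 6: alpha = 0.1. fail to reject H0.

R = 8, z = 0.0000, p = 1.000000, fail to reject H0.


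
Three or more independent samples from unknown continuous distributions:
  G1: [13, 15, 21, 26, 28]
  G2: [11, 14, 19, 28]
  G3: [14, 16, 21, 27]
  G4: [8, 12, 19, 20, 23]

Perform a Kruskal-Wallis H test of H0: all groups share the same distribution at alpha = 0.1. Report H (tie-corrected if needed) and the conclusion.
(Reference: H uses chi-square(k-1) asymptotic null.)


Step 1: Combine all N = 18 observations and assign midranks.
sorted (value, group, rank): (8,G4,1), (11,G2,2), (12,G4,3), (13,G1,4), (14,G2,5.5), (14,G3,5.5), (15,G1,7), (16,G3,8), (19,G2,9.5), (19,G4,9.5), (20,G4,11), (21,G1,12.5), (21,G3,12.5), (23,G4,14), (26,G1,15), (27,G3,16), (28,G1,17.5), (28,G2,17.5)
Step 2: Sum ranks within each group.
R_1 = 56 (n_1 = 5)
R_2 = 34.5 (n_2 = 4)
R_3 = 42 (n_3 = 4)
R_4 = 38.5 (n_4 = 5)
Step 3: H = 12/(N(N+1)) * sum(R_i^2/n_i) - 3(N+1)
     = 12/(18*19) * (56^2/5 + 34.5^2/4 + 42^2/4 + 38.5^2/5) - 3*19
     = 0.035088 * 1662.21 - 57
     = 1.323246.
Step 4: Ties present; correction factor C = 1 - 24/(18^3 - 18) = 0.995872. Corrected H = 1.323246 / 0.995872 = 1.328731.
Step 5: Under H0, H ~ chi^2(3); p-value = 0.722322.
Step 6: alpha = 0.1. fail to reject H0.

H = 1.3287, df = 3, p = 0.722322, fail to reject H0.


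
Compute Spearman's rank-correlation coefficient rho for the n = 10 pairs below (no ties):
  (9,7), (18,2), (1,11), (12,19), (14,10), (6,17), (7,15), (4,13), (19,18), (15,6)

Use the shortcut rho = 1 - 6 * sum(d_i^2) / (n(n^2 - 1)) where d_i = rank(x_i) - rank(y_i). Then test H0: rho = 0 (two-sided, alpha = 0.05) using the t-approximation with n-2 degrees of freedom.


Step 1: Rank x and y separately (midranks; no ties here).
rank(x): 9->5, 18->9, 1->1, 12->6, 14->7, 6->3, 7->4, 4->2, 19->10, 15->8
rank(y): 7->3, 2->1, 11->5, 19->10, 10->4, 17->8, 15->7, 13->6, 18->9, 6->2
Step 2: d_i = R_x(i) - R_y(i); compute d_i^2.
  (5-3)^2=4, (9-1)^2=64, (1-5)^2=16, (6-10)^2=16, (7-4)^2=9, (3-8)^2=25, (4-7)^2=9, (2-6)^2=16, (10-9)^2=1, (8-2)^2=36
sum(d^2) = 196.
Step 3: rho = 1 - 6*196 / (10*(10^2 - 1)) = 1 - 1176/990 = -0.187879.
Step 4: Under H0, t = rho * sqrt((n-2)/(1-rho^2)) = -0.5410 ~ t(8).
Step 5: Two-sided p-value from the t-distribution with 8 df = 0.603218.
Step 6: alpha = 0.05. fail to reject H0.

rho = -0.1879, p = 0.603218, fail to reject H0 at alpha = 0.05.


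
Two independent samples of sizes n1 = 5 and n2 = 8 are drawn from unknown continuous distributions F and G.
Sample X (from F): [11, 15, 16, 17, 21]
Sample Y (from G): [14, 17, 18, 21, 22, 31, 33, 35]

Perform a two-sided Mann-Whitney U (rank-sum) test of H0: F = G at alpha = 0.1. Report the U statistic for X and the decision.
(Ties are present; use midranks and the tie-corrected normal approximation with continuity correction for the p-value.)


Step 1: Combine and sort all 13 observations; assign midranks.
sorted (value, group): (11,X), (14,Y), (15,X), (16,X), (17,X), (17,Y), (18,Y), (21,X), (21,Y), (22,Y), (31,Y), (33,Y), (35,Y)
ranks: 11->1, 14->2, 15->3, 16->4, 17->5.5, 17->5.5, 18->7, 21->8.5, 21->8.5, 22->10, 31->11, 33->12, 35->13
Step 2: Rank sum for X: R1 = 1 + 3 + 4 + 5.5 + 8.5 = 22.
Step 3: U_X = R1 - n1(n1+1)/2 = 22 - 5*6/2 = 22 - 15 = 7.
       U_Y = n1*n2 - U_X = 40 - 7 = 33.
Step 4: Ties are present, so use the tie-corrected normal approximation (with continuity correction) for the p-value.
Step 5: p-value = 0.066526; compare to alpha = 0.1. reject H0.

U_X = 7, p = 0.066526, reject H0 at alpha = 0.1.


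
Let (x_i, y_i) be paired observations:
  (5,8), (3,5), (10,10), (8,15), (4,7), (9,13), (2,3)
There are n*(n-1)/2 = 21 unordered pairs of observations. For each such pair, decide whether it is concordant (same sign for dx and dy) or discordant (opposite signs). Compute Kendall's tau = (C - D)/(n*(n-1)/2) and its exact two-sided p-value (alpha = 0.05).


Step 1: Enumerate the 21 unordered pairs (i,j) with i<j and classify each by sign(x_j-x_i) * sign(y_j-y_i).
  (1,2):dx=-2,dy=-3->C; (1,3):dx=+5,dy=+2->C; (1,4):dx=+3,dy=+7->C; (1,5):dx=-1,dy=-1->C
  (1,6):dx=+4,dy=+5->C; (1,7):dx=-3,dy=-5->C; (2,3):dx=+7,dy=+5->C; (2,4):dx=+5,dy=+10->C
  (2,5):dx=+1,dy=+2->C; (2,6):dx=+6,dy=+8->C; (2,7):dx=-1,dy=-2->C; (3,4):dx=-2,dy=+5->D
  (3,5):dx=-6,dy=-3->C; (3,6):dx=-1,dy=+3->D; (3,7):dx=-8,dy=-7->C; (4,5):dx=-4,dy=-8->C
  (4,6):dx=+1,dy=-2->D; (4,7):dx=-6,dy=-12->C; (5,6):dx=+5,dy=+6->C; (5,7):dx=-2,dy=-4->C
  (6,7):dx=-7,dy=-10->C
Step 2: C = 18, D = 3, total pairs = 21.
Step 3: tau = (C - D)/(n(n-1)/2) = (18 - 3)/21 = 0.714286.
Step 4: Exact two-sided p-value (enumerate n! = 5040 permutations of y under H0): p = 0.030159.
Step 5: alpha = 0.05. reject H0.

tau_b = 0.7143 (C=18, D=3), p = 0.030159, reject H0.


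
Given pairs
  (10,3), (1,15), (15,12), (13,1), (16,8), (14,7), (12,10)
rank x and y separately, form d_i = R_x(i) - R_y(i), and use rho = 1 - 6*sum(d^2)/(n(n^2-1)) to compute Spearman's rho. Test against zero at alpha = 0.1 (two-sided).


Step 1: Rank x and y separately (midranks; no ties here).
rank(x): 10->2, 1->1, 15->6, 13->4, 16->7, 14->5, 12->3
rank(y): 3->2, 15->7, 12->6, 1->1, 8->4, 7->3, 10->5
Step 2: d_i = R_x(i) - R_y(i); compute d_i^2.
  (2-2)^2=0, (1-7)^2=36, (6-6)^2=0, (4-1)^2=9, (7-4)^2=9, (5-3)^2=4, (3-5)^2=4
sum(d^2) = 62.
Step 3: rho = 1 - 6*62 / (7*(7^2 - 1)) = 1 - 372/336 = -0.107143.
Step 4: Under H0, t = rho * sqrt((n-2)/(1-rho^2)) = -0.2410 ~ t(5).
Step 5: Two-sided p-value from the t-distribution with 5 df = 0.819151.
Step 6: alpha = 0.1. fail to reject H0.

rho = -0.1071, p = 0.819151, fail to reject H0 at alpha = 0.1.


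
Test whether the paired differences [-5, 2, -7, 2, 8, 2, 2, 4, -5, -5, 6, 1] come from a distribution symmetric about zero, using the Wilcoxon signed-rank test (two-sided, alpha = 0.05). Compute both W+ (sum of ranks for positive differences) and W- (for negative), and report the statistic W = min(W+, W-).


Step 1: Drop any zero differences (none here) and take |d_i|.
|d| = [5, 2, 7, 2, 8, 2, 2, 4, 5, 5, 6, 1]
Step 2: Midrank |d_i| (ties get averaged ranks).
ranks: |5|->8, |2|->3.5, |7|->11, |2|->3.5, |8|->12, |2|->3.5, |2|->3.5, |4|->6, |5|->8, |5|->8, |6|->10, |1|->1
Step 3: Attach original signs; sum ranks with positive sign and with negative sign.
W+ = 3.5 + 3.5 + 12 + 3.5 + 3.5 + 6 + 10 + 1 = 43
W- = 8 + 11 + 8 + 8 = 35
(Check: W+ + W- = 78 should equal n(n+1)/2 = 78.)
Step 4: Test statistic W = min(W+, W-) = 35.
Step 5: Ties in |d|, so use the tie-corrected normal approximation.
        E[W] = n(n+1)/4 = 12*13/4 = 39.
        Tie groups: |d|=2 (t=4), |d|=5 (t=3); sum(t^3 - t) = 84.
        Var[W] = n(n+1)(2n+1)/24 - sum(t^3-t)/48 = 3900/24 - 84/48 = 160.75.
        z = (W - E[W]) / sqrt(Var[W]) = (35 - 39) / 12.6787 = -0.3155.
        Two-sided p = 2*Phi(z) = 0.752390.
Step 6: alpha = 0.05. fail to reject H0.

W+ = 43, W- = 35, W = min = 35, p = 0.752390, fail to reject H0.


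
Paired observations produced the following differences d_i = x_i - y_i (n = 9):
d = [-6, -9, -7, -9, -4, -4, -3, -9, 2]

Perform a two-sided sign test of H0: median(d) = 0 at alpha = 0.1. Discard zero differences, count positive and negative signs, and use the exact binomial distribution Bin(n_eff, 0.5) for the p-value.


Step 1: Discard zero differences. Original n = 9; n_eff = number of nonzero differences = 9.
Nonzero differences (with sign): -6, -9, -7, -9, -4, -4, -3, -9, +2
Step 2: Count signs: positive = 1, negative = 8.
Step 3: Under H0: P(positive) = 0.5, so the number of positives S ~ Bin(9, 0.5).
Step 4: Two-sided exact p-value = sum of Bin(9,0.5) probabilities at or below the observed probability = 0.039062.
Step 5: alpha = 0.1. reject H0.

n_eff = 9, pos = 1, neg = 8, p = 0.039062, reject H0.


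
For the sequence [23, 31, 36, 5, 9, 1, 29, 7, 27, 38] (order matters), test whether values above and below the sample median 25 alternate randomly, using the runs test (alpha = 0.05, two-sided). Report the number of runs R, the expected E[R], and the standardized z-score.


Step 1: Compute median = 25; label A = above, B = below.
Labels in order: BAABBBABAA  (n_A = 5, n_B = 5)
Step 2: Count runs R = 6.
Step 3: Under H0 (random ordering), E[R] = 2*n_A*n_B/(n_A+n_B) + 1 = 2*5*5/10 + 1 = 6.0000.
        Var[R] = 2*n_A*n_B*(2*n_A*n_B - n_A - n_B) / ((n_A+n_B)^2 * (n_A+n_B-1)) = 2000/900 = 2.2222.
        SD[R] = 1.4907.
Step 4: R = E[R], so z = 0 with no continuity correction.
Step 5: Two-sided p-value via normal approximation = 2*(1 - Phi(|z|)) = 1.000000.
Step 6: alpha = 0.05. fail to reject H0.

R = 6, z = 0.0000, p = 1.000000, fail to reject H0.


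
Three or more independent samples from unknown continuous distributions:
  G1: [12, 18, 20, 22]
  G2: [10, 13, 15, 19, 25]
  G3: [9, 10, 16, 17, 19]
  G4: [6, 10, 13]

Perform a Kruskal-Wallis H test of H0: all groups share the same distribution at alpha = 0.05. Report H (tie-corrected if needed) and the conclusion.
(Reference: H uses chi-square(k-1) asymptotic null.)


Step 1: Combine all N = 17 observations and assign midranks.
sorted (value, group, rank): (6,G4,1), (9,G3,2), (10,G2,4), (10,G3,4), (10,G4,4), (12,G1,6), (13,G2,7.5), (13,G4,7.5), (15,G2,9), (16,G3,10), (17,G3,11), (18,G1,12), (19,G2,13.5), (19,G3,13.5), (20,G1,15), (22,G1,16), (25,G2,17)
Step 2: Sum ranks within each group.
R_1 = 49 (n_1 = 4)
R_2 = 51 (n_2 = 5)
R_3 = 40.5 (n_3 = 5)
R_4 = 12.5 (n_4 = 3)
Step 3: H = 12/(N(N+1)) * sum(R_i^2/n_i) - 3(N+1)
     = 12/(17*18) * (49^2/4 + 51^2/5 + 40.5^2/5 + 12.5^2/3) - 3*18
     = 0.039216 * 1500.58 - 54
     = 4.846405.
Step 4: Ties present; correction factor C = 1 - 36/(17^3 - 17) = 0.992647. Corrected H = 4.846405 / 0.992647 = 4.882305.
Step 5: Under H0, H ~ chi^2(3); p-value = 0.180621.
Step 6: alpha = 0.05. fail to reject H0.

H = 4.8823, df = 3, p = 0.180621, fail to reject H0.


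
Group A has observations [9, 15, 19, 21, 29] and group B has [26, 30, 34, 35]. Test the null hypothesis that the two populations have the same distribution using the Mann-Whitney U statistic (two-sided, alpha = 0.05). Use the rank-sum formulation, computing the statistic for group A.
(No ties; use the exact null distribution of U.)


Step 1: Combine and sort all 9 observations; assign midranks.
sorted (value, group): (9,X), (15,X), (19,X), (21,X), (26,Y), (29,X), (30,Y), (34,Y), (35,Y)
ranks: 9->1, 15->2, 19->3, 21->4, 26->5, 29->6, 30->7, 34->8, 35->9
Step 2: Rank sum for X: R1 = 1 + 2 + 3 + 4 + 6 = 16.
Step 3: U_X = R1 - n1(n1+1)/2 = 16 - 5*6/2 = 16 - 15 = 1.
       U_Y = n1*n2 - U_X = 20 - 1 = 19.
Step 4: No ties, so the exact null distribution of U (based on enumerating the C(9,5) = 126 equally likely rank assignments) gives the two-sided p-value.
Step 5: p-value = 0.031746; compare to alpha = 0.05. reject H0.

U_X = 1, p = 0.031746, reject H0 at alpha = 0.05.


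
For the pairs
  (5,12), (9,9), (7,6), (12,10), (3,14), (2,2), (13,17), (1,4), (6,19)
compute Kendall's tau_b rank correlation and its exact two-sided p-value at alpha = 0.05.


Step 1: Enumerate the 36 unordered pairs (i,j) with i<j and classify each by sign(x_j-x_i) * sign(y_j-y_i).
  (1,2):dx=+4,dy=-3->D; (1,3):dx=+2,dy=-6->D; (1,4):dx=+7,dy=-2->D; (1,5):dx=-2,dy=+2->D
  (1,6):dx=-3,dy=-10->C; (1,7):dx=+8,dy=+5->C; (1,8):dx=-4,dy=-8->C; (1,9):dx=+1,dy=+7->C
  (2,3):dx=-2,dy=-3->C; (2,4):dx=+3,dy=+1->C; (2,5):dx=-6,dy=+5->D; (2,6):dx=-7,dy=-7->C
  (2,7):dx=+4,dy=+8->C; (2,8):dx=-8,dy=-5->C; (2,9):dx=-3,dy=+10->D; (3,4):dx=+5,dy=+4->C
  (3,5):dx=-4,dy=+8->D; (3,6):dx=-5,dy=-4->C; (3,7):dx=+6,dy=+11->C; (3,8):dx=-6,dy=-2->C
  (3,9):dx=-1,dy=+13->D; (4,5):dx=-9,dy=+4->D; (4,6):dx=-10,dy=-8->C; (4,7):dx=+1,dy=+7->C
  (4,8):dx=-11,dy=-6->C; (4,9):dx=-6,dy=+9->D; (5,6):dx=-1,dy=-12->C; (5,7):dx=+10,dy=+3->C
  (5,8):dx=-2,dy=-10->C; (5,9):dx=+3,dy=+5->C; (6,7):dx=+11,dy=+15->C; (6,8):dx=-1,dy=+2->D
  (6,9):dx=+4,dy=+17->C; (7,8):dx=-12,dy=-13->C; (7,9):dx=-7,dy=+2->D; (8,9):dx=+5,dy=+15->C
Step 2: C = 24, D = 12, total pairs = 36.
Step 3: tau = (C - D)/(n(n-1)/2) = (24 - 12)/36 = 0.333333.
Step 4: Exact two-sided p-value (enumerate n! = 362880 permutations of y under H0): p = 0.259518.
Step 5: alpha = 0.05. fail to reject H0.

tau_b = 0.3333 (C=24, D=12), p = 0.259518, fail to reject H0.


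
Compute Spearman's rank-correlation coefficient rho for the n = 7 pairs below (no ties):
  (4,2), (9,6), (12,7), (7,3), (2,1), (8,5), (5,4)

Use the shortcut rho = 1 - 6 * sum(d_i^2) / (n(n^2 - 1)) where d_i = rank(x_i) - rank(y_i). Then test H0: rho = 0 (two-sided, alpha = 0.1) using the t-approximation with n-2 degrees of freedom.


Step 1: Rank x and y separately (midranks; no ties here).
rank(x): 4->2, 9->6, 12->7, 7->4, 2->1, 8->5, 5->3
rank(y): 2->2, 6->6, 7->7, 3->3, 1->1, 5->5, 4->4
Step 2: d_i = R_x(i) - R_y(i); compute d_i^2.
  (2-2)^2=0, (6-6)^2=0, (7-7)^2=0, (4-3)^2=1, (1-1)^2=0, (5-5)^2=0, (3-4)^2=1
sum(d^2) = 2.
Step 3: rho = 1 - 6*2 / (7*(7^2 - 1)) = 1 - 12/336 = 0.964286.
Step 4: Under H0, t = rho * sqrt((n-2)/(1-rho^2)) = 8.1408 ~ t(5).
Step 5: Two-sided p-value from the t-distribution with 5 df = 0.000454.
Step 6: alpha = 0.1. reject H0.

rho = 0.9643, p = 0.000454, reject H0 at alpha = 0.1.


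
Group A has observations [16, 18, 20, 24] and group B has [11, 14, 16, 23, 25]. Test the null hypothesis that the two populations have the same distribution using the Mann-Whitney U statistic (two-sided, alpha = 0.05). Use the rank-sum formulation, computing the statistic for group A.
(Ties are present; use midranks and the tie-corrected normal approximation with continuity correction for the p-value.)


Step 1: Combine and sort all 9 observations; assign midranks.
sorted (value, group): (11,Y), (14,Y), (16,X), (16,Y), (18,X), (20,X), (23,Y), (24,X), (25,Y)
ranks: 11->1, 14->2, 16->3.5, 16->3.5, 18->5, 20->6, 23->7, 24->8, 25->9
Step 2: Rank sum for X: R1 = 3.5 + 5 + 6 + 8 = 22.5.
Step 3: U_X = R1 - n1(n1+1)/2 = 22.5 - 4*5/2 = 22.5 - 10 = 12.5.
       U_Y = n1*n2 - U_X = 20 - 12.5 = 7.5.
Step 4: Ties are present, so use the tie-corrected normal approximation (with continuity correction) for the p-value.
Step 5: p-value = 0.622753; compare to alpha = 0.05. fail to reject H0.

U_X = 12.5, p = 0.622753, fail to reject H0 at alpha = 0.05.


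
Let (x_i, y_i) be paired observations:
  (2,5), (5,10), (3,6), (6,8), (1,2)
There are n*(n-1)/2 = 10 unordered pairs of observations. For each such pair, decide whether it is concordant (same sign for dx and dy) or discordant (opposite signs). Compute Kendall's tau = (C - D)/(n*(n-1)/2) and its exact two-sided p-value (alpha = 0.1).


Step 1: Enumerate the 10 unordered pairs (i,j) with i<j and classify each by sign(x_j-x_i) * sign(y_j-y_i).
  (1,2):dx=+3,dy=+5->C; (1,3):dx=+1,dy=+1->C; (1,4):dx=+4,dy=+3->C; (1,5):dx=-1,dy=-3->C
  (2,3):dx=-2,dy=-4->C; (2,4):dx=+1,dy=-2->D; (2,5):dx=-4,dy=-8->C; (3,4):dx=+3,dy=+2->C
  (3,5):dx=-2,dy=-4->C; (4,5):dx=-5,dy=-6->C
Step 2: C = 9, D = 1, total pairs = 10.
Step 3: tau = (C - D)/(n(n-1)/2) = (9 - 1)/10 = 0.800000.
Step 4: Exact two-sided p-value (enumerate n! = 120 permutations of y under H0): p = 0.083333.
Step 5: alpha = 0.1. reject H0.

tau_b = 0.8000 (C=9, D=1), p = 0.083333, reject H0.


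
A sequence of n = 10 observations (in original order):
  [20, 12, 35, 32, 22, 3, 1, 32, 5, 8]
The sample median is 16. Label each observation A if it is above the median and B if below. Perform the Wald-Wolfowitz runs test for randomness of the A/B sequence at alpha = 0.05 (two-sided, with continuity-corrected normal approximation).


Step 1: Compute median = 16; label A = above, B = below.
Labels in order: ABAAABBABB  (n_A = 5, n_B = 5)
Step 2: Count runs R = 6.
Step 3: Under H0 (random ordering), E[R] = 2*n_A*n_B/(n_A+n_B) + 1 = 2*5*5/10 + 1 = 6.0000.
        Var[R] = 2*n_A*n_B*(2*n_A*n_B - n_A - n_B) / ((n_A+n_B)^2 * (n_A+n_B-1)) = 2000/900 = 2.2222.
        SD[R] = 1.4907.
Step 4: R = E[R], so z = 0 with no continuity correction.
Step 5: Two-sided p-value via normal approximation = 2*(1 - Phi(|z|)) = 1.000000.
Step 6: alpha = 0.05. fail to reject H0.

R = 6, z = 0.0000, p = 1.000000, fail to reject H0.


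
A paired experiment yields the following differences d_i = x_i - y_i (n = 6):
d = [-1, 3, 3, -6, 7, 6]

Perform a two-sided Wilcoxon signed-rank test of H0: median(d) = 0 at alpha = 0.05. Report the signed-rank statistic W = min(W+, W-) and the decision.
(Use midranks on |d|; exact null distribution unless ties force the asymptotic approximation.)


Step 1: Drop any zero differences (none here) and take |d_i|.
|d| = [1, 3, 3, 6, 7, 6]
Step 2: Midrank |d_i| (ties get averaged ranks).
ranks: |1|->1, |3|->2.5, |3|->2.5, |6|->4.5, |7|->6, |6|->4.5
Step 3: Attach original signs; sum ranks with positive sign and with negative sign.
W+ = 2.5 + 2.5 + 6 + 4.5 = 15.5
W- = 1 + 4.5 = 5.5
(Check: W+ + W- = 21 should equal n(n+1)/2 = 21.)
Step 4: Test statistic W = min(W+, W-) = 5.5.
Step 5: Ties in |d|, so use the tie-corrected normal approximation.
        E[W] = n(n+1)/4 = 6*7/4 = 10.5.
        Tie groups: |d|=3 (t=2), |d|=6 (t=2); sum(t^3 - t) = 12.
        Var[W] = n(n+1)(2n+1)/24 - sum(t^3-t)/48 = 546/24 - 12/48 = 22.5.
        z = (W - E[W]) / sqrt(Var[W]) = (5.5 - 10.5) / 4.7434 = -1.0541.
        Two-sided p = 2*Phi(z) = 0.291841.
Step 6: alpha = 0.05. fail to reject H0.

W+ = 15.5, W- = 5.5, W = min = 5.5, p = 0.291841, fail to reject H0.


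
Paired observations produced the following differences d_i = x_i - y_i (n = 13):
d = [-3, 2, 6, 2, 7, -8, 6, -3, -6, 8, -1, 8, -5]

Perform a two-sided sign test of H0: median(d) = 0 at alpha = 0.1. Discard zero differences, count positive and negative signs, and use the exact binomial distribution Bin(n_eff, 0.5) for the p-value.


Step 1: Discard zero differences. Original n = 13; n_eff = number of nonzero differences = 13.
Nonzero differences (with sign): -3, +2, +6, +2, +7, -8, +6, -3, -6, +8, -1, +8, -5
Step 2: Count signs: positive = 7, negative = 6.
Step 3: Under H0: P(positive) = 0.5, so the number of positives S ~ Bin(13, 0.5).
Step 4: Two-sided exact p-value = sum of Bin(13,0.5) probabilities at or below the observed probability = 1.000000.
Step 5: alpha = 0.1. fail to reject H0.

n_eff = 13, pos = 7, neg = 6, p = 1.000000, fail to reject H0.


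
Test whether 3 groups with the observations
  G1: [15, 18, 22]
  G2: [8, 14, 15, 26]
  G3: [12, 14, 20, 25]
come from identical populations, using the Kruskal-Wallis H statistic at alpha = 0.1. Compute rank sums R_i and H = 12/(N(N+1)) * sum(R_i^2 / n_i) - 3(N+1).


Step 1: Combine all N = 11 observations and assign midranks.
sorted (value, group, rank): (8,G2,1), (12,G3,2), (14,G2,3.5), (14,G3,3.5), (15,G1,5.5), (15,G2,5.5), (18,G1,7), (20,G3,8), (22,G1,9), (25,G3,10), (26,G2,11)
Step 2: Sum ranks within each group.
R_1 = 21.5 (n_1 = 3)
R_2 = 21 (n_2 = 4)
R_3 = 23.5 (n_3 = 4)
Step 3: H = 12/(N(N+1)) * sum(R_i^2/n_i) - 3(N+1)
     = 12/(11*12) * (21.5^2/3 + 21^2/4 + 23.5^2/4) - 3*12
     = 0.090909 * 402.396 - 36
     = 0.581439.
Step 4: Ties present; correction factor C = 1 - 12/(11^3 - 11) = 0.990909. Corrected H = 0.581439 / 0.990909 = 0.586774.
Step 5: Under H0, H ~ chi^2(2); p-value = 0.745734.
Step 6: alpha = 0.1. fail to reject H0.

H = 0.5868, df = 2, p = 0.745734, fail to reject H0.


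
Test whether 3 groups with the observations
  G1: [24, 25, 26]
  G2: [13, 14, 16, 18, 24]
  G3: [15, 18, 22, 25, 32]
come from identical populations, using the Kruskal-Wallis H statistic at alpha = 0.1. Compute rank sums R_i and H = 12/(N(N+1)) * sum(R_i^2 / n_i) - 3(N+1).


Step 1: Combine all N = 13 observations and assign midranks.
sorted (value, group, rank): (13,G2,1), (14,G2,2), (15,G3,3), (16,G2,4), (18,G2,5.5), (18,G3,5.5), (22,G3,7), (24,G1,8.5), (24,G2,8.5), (25,G1,10.5), (25,G3,10.5), (26,G1,12), (32,G3,13)
Step 2: Sum ranks within each group.
R_1 = 31 (n_1 = 3)
R_2 = 21 (n_2 = 5)
R_3 = 39 (n_3 = 5)
Step 3: H = 12/(N(N+1)) * sum(R_i^2/n_i) - 3(N+1)
     = 12/(13*14) * (31^2/3 + 21^2/5 + 39^2/5) - 3*14
     = 0.065934 * 712.733 - 42
     = 4.993407.
Step 4: Ties present; correction factor C = 1 - 18/(13^3 - 13) = 0.991758. Corrected H = 4.993407 / 0.991758 = 5.034903.
Step 5: Under H0, H ~ chi^2(2); p-value = 0.080665.
Step 6: alpha = 0.1. reject H0.

H = 5.0349, df = 2, p = 0.080665, reject H0.


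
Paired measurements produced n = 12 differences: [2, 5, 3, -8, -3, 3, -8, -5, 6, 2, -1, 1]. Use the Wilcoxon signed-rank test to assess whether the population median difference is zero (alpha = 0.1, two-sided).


Step 1: Drop any zero differences (none here) and take |d_i|.
|d| = [2, 5, 3, 8, 3, 3, 8, 5, 6, 2, 1, 1]
Step 2: Midrank |d_i| (ties get averaged ranks).
ranks: |2|->3.5, |5|->8.5, |3|->6, |8|->11.5, |3|->6, |3|->6, |8|->11.5, |5|->8.5, |6|->10, |2|->3.5, |1|->1.5, |1|->1.5
Step 3: Attach original signs; sum ranks with positive sign and with negative sign.
W+ = 3.5 + 8.5 + 6 + 6 + 10 + 3.5 + 1.5 = 39
W- = 11.5 + 6 + 11.5 + 8.5 + 1.5 = 39
(Check: W+ + W- = 78 should equal n(n+1)/2 = 78.)
Step 4: Test statistic W = min(W+, W-) = 39.
Step 5: Ties in |d|, so use the tie-corrected normal approximation.
        E[W] = n(n+1)/4 = 12*13/4 = 39.
        Tie groups: |d|=1 (t=2), |d|=2 (t=2), |d|=3 (t=3), |d|=5 (t=2), |d|=8 (t=2); sum(t^3 - t) = 48.
        Var[W] = n(n+1)(2n+1)/24 - sum(t^3-t)/48 = 3900/24 - 48/48 = 161.5.
        z = (W - E[W]) / sqrt(Var[W]) = (39 - 39) / 12.7083 = 0.0000.
        Two-sided p = 2*Phi(z) = 1.000000.
Step 6: alpha = 0.1. fail to reject H0.

W+ = 39, W- = 39, W = min = 39, p = 1.000000, fail to reject H0.


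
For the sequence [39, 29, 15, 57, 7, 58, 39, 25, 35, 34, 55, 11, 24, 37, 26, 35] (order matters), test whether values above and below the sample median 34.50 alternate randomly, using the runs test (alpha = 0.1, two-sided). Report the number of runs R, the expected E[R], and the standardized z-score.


Step 1: Compute median = 34.50; label A = above, B = below.
Labels in order: ABBABAABABABBABA  (n_A = 8, n_B = 8)
Step 2: Count runs R = 13.
Step 3: Under H0 (random ordering), E[R] = 2*n_A*n_B/(n_A+n_B) + 1 = 2*8*8/16 + 1 = 9.0000.
        Var[R] = 2*n_A*n_B*(2*n_A*n_B - n_A - n_B) / ((n_A+n_B)^2 * (n_A+n_B-1)) = 14336/3840 = 3.7333.
        SD[R] = 1.9322.
Step 4: Continuity-corrected z = (R - 0.5 - E[R]) / SD[R] = (13 - 0.5 - 9.0000) / 1.9322 = 1.8114.
Step 5: Two-sided p-value via normal approximation = 2*(1 - Phi(|z|)) = 0.070076.
Step 6: alpha = 0.1. reject H0.

R = 13, z = 1.8114, p = 0.070076, reject H0.


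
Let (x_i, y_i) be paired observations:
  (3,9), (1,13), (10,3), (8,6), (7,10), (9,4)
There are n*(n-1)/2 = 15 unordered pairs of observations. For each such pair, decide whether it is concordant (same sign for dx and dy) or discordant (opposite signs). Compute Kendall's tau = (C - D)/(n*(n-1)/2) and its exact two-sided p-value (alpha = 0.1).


Step 1: Enumerate the 15 unordered pairs (i,j) with i<j and classify each by sign(x_j-x_i) * sign(y_j-y_i).
  (1,2):dx=-2,dy=+4->D; (1,3):dx=+7,dy=-6->D; (1,4):dx=+5,dy=-3->D; (1,5):dx=+4,dy=+1->C
  (1,6):dx=+6,dy=-5->D; (2,3):dx=+9,dy=-10->D; (2,4):dx=+7,dy=-7->D; (2,5):dx=+6,dy=-3->D
  (2,6):dx=+8,dy=-9->D; (3,4):dx=-2,dy=+3->D; (3,5):dx=-3,dy=+7->D; (3,6):dx=-1,dy=+1->D
  (4,5):dx=-1,dy=+4->D; (4,6):dx=+1,dy=-2->D; (5,6):dx=+2,dy=-6->D
Step 2: C = 1, D = 14, total pairs = 15.
Step 3: tau = (C - D)/(n(n-1)/2) = (1 - 14)/15 = -0.866667.
Step 4: Exact two-sided p-value (enumerate n! = 720 permutations of y under H0): p = 0.016667.
Step 5: alpha = 0.1. reject H0.

tau_b = -0.8667 (C=1, D=14), p = 0.016667, reject H0.


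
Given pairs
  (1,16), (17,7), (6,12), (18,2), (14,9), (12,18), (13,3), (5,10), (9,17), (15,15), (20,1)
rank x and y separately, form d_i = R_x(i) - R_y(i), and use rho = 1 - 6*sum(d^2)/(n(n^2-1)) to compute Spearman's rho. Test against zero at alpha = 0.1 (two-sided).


Step 1: Rank x and y separately (midranks; no ties here).
rank(x): 1->1, 17->9, 6->3, 18->10, 14->7, 12->5, 13->6, 5->2, 9->4, 15->8, 20->11
rank(y): 16->9, 7->4, 12->7, 2->2, 9->5, 18->11, 3->3, 10->6, 17->10, 15->8, 1->1
Step 2: d_i = R_x(i) - R_y(i); compute d_i^2.
  (1-9)^2=64, (9-4)^2=25, (3-7)^2=16, (10-2)^2=64, (7-5)^2=4, (5-11)^2=36, (6-3)^2=9, (2-6)^2=16, (4-10)^2=36, (8-8)^2=0, (11-1)^2=100
sum(d^2) = 370.
Step 3: rho = 1 - 6*370 / (11*(11^2 - 1)) = 1 - 2220/1320 = -0.681818.
Step 4: Under H0, t = rho * sqrt((n-2)/(1-rho^2)) = -2.7962 ~ t(9).
Step 5: Two-sided p-value from the t-distribution with 9 df = 0.020843.
Step 6: alpha = 0.1. reject H0.

rho = -0.6818, p = 0.020843, reject H0 at alpha = 0.1.


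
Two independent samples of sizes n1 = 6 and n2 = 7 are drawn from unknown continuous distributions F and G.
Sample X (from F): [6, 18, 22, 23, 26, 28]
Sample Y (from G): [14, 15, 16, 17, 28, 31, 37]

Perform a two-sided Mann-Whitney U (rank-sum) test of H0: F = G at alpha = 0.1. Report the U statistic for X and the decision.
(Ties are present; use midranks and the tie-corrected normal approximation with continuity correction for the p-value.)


Step 1: Combine and sort all 13 observations; assign midranks.
sorted (value, group): (6,X), (14,Y), (15,Y), (16,Y), (17,Y), (18,X), (22,X), (23,X), (26,X), (28,X), (28,Y), (31,Y), (37,Y)
ranks: 6->1, 14->2, 15->3, 16->4, 17->5, 18->6, 22->7, 23->8, 26->9, 28->10.5, 28->10.5, 31->12, 37->13
Step 2: Rank sum for X: R1 = 1 + 6 + 7 + 8 + 9 + 10.5 = 41.5.
Step 3: U_X = R1 - n1(n1+1)/2 = 41.5 - 6*7/2 = 41.5 - 21 = 20.5.
       U_Y = n1*n2 - U_X = 42 - 20.5 = 21.5.
Step 4: Ties are present, so use the tie-corrected normal approximation (with continuity correction) for the p-value.
Step 5: p-value = 1.000000; compare to alpha = 0.1. fail to reject H0.

U_X = 20.5, p = 1.000000, fail to reject H0 at alpha = 0.1.


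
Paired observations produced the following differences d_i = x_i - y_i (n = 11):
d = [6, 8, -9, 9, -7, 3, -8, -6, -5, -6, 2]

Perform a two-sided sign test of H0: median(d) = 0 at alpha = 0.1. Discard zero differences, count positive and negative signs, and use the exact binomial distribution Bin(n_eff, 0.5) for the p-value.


Step 1: Discard zero differences. Original n = 11; n_eff = number of nonzero differences = 11.
Nonzero differences (with sign): +6, +8, -9, +9, -7, +3, -8, -6, -5, -6, +2
Step 2: Count signs: positive = 5, negative = 6.
Step 3: Under H0: P(positive) = 0.5, so the number of positives S ~ Bin(11, 0.5).
Step 4: Two-sided exact p-value = sum of Bin(11,0.5) probabilities at or below the observed probability = 1.000000.
Step 5: alpha = 0.1. fail to reject H0.

n_eff = 11, pos = 5, neg = 6, p = 1.000000, fail to reject H0.


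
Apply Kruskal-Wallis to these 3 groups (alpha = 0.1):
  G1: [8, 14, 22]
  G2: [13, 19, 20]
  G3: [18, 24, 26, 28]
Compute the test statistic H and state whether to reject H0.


Step 1: Combine all N = 10 observations and assign midranks.
sorted (value, group, rank): (8,G1,1), (13,G2,2), (14,G1,3), (18,G3,4), (19,G2,5), (20,G2,6), (22,G1,7), (24,G3,8), (26,G3,9), (28,G3,10)
Step 2: Sum ranks within each group.
R_1 = 11 (n_1 = 3)
R_2 = 13 (n_2 = 3)
R_3 = 31 (n_3 = 4)
Step 3: H = 12/(N(N+1)) * sum(R_i^2/n_i) - 3(N+1)
     = 12/(10*11) * (11^2/3 + 13^2/3 + 31^2/4) - 3*11
     = 0.109091 * 336.917 - 33
     = 3.754545.
Step 4: No ties, so H is used without correction.
Step 5: Under H0, H ~ chi^2(2); p-value = 0.153007.
Step 6: alpha = 0.1. fail to reject H0.

H = 3.7545, df = 2, p = 0.153007, fail to reject H0.


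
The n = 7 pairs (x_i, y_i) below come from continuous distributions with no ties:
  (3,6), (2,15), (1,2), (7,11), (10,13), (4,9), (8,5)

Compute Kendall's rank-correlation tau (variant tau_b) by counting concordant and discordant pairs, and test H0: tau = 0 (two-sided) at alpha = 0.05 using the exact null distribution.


Step 1: Enumerate the 21 unordered pairs (i,j) with i<j and classify each by sign(x_j-x_i) * sign(y_j-y_i).
  (1,2):dx=-1,dy=+9->D; (1,3):dx=-2,dy=-4->C; (1,4):dx=+4,dy=+5->C; (1,5):dx=+7,dy=+7->C
  (1,6):dx=+1,dy=+3->C; (1,7):dx=+5,dy=-1->D; (2,3):dx=-1,dy=-13->C; (2,4):dx=+5,dy=-4->D
  (2,5):dx=+8,dy=-2->D; (2,6):dx=+2,dy=-6->D; (2,7):dx=+6,dy=-10->D; (3,4):dx=+6,dy=+9->C
  (3,5):dx=+9,dy=+11->C; (3,6):dx=+3,dy=+7->C; (3,7):dx=+7,dy=+3->C; (4,5):dx=+3,dy=+2->C
  (4,6):dx=-3,dy=-2->C; (4,7):dx=+1,dy=-6->D; (5,6):dx=-6,dy=-4->C; (5,7):dx=-2,dy=-8->C
  (6,7):dx=+4,dy=-4->D
Step 2: C = 13, D = 8, total pairs = 21.
Step 3: tau = (C - D)/(n(n-1)/2) = (13 - 8)/21 = 0.238095.
Step 4: Exact two-sided p-value (enumerate n! = 5040 permutations of y under H0): p = 0.561905.
Step 5: alpha = 0.05. fail to reject H0.

tau_b = 0.2381 (C=13, D=8), p = 0.561905, fail to reject H0.


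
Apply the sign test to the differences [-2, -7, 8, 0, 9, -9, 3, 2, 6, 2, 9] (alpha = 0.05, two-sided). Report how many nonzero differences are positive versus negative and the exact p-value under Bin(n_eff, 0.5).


Step 1: Discard zero differences. Original n = 11; n_eff = number of nonzero differences = 10.
Nonzero differences (with sign): -2, -7, +8, +9, -9, +3, +2, +6, +2, +9
Step 2: Count signs: positive = 7, negative = 3.
Step 3: Under H0: P(positive) = 0.5, so the number of positives S ~ Bin(10, 0.5).
Step 4: Two-sided exact p-value = sum of Bin(10,0.5) probabilities at or below the observed probability = 0.343750.
Step 5: alpha = 0.05. fail to reject H0.

n_eff = 10, pos = 7, neg = 3, p = 0.343750, fail to reject H0.
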